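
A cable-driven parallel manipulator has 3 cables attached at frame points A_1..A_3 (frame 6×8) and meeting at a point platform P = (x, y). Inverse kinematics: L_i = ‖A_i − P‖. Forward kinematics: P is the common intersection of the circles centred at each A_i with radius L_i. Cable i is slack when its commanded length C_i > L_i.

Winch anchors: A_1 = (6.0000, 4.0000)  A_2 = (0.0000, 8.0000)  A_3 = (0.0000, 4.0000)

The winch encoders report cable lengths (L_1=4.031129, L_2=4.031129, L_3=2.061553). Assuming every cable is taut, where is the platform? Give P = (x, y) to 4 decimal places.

each cable: (A_i−P)·(A_i−P) = L_i²; let k_i = ‖A_i‖²−L_i²
k_1 = 36.0000+16.0000−16.2500 = 35.7500
row 1: 12.0000x − 8.0000y = -12.0000  (k_2=47.7500)
row 2: 12.0000x + 0.0000y = 24.0000  (k_3=11.7500)
Cramer on rows 1–2 → x = 2.0000, y = 4.5000

(2.0000, 4.5000)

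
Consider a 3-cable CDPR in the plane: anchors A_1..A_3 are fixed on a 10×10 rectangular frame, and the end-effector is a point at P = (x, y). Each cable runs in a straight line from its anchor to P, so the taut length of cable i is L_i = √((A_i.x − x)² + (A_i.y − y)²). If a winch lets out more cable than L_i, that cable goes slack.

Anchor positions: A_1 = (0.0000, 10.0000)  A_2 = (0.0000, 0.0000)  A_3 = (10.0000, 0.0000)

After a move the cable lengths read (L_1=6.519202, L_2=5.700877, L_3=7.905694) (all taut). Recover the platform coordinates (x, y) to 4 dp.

circle eqns → linear via eq_j − eq_1; set k_j = A_j·A_j − L_j²
k_1 = 0.0000+100.0000−42.5000 = 57.5000
0.0000·x + 20.0000·y = k_1−k_2 = 90.0000
-20.0000·x + 20.0000·y = k_1−k_3 = 20.0000
solve first two rows → x=3.5000, y=4.5000

(3.5000, 4.5000)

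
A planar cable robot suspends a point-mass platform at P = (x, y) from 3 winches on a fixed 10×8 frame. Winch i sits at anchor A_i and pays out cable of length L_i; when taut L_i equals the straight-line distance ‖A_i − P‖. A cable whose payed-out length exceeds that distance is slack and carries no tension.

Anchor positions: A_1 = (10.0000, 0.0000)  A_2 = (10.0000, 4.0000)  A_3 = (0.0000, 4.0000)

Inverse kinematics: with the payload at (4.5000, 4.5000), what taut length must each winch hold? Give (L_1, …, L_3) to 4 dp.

L_1: Δ = A_1−P = (5.5000, -4.5000) → ‖Δ‖ = √50.5000 = 7.1063
L_2: Δ = A_2−P = (5.5000, -0.5000) → ‖Δ‖ = √30.5000 = 5.5227
L_3: Δ = A_3−P = (-4.5000, -0.5000) → ‖Δ‖ = √20.5000 = 4.5277

(7.1063, 5.5227, 4.5277)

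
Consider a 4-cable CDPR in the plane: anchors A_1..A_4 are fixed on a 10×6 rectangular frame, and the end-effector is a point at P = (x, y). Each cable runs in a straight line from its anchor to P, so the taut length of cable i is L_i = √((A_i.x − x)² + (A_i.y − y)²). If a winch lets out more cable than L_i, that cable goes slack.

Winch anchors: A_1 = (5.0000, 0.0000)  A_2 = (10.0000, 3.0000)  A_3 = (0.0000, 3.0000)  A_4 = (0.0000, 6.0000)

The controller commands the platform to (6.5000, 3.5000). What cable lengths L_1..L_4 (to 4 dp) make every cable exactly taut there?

(3.8079, 3.5355, 6.5192, 6.9642)

L_1 = √((5.0000−6.5000)² + (0.0000−3.5000)²) = 3.8079
L_2 = √((10.0000−6.5000)² + (3.0000−3.5000)²) = 3.5355
L_3 = √((0.0000−6.5000)² + (3.0000−3.5000)²) = 6.5192
L_4 = √((0.0000−6.5000)² + (6.0000−3.5000)²) = 6.9642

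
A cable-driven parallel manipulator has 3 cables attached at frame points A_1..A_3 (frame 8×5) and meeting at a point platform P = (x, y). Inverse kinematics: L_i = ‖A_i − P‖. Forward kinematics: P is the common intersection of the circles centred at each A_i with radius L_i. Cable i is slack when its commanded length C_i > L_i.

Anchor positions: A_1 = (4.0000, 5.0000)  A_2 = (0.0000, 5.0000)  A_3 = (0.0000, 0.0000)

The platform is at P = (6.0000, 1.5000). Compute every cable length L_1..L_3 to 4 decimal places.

(4.0311, 6.9462, 6.1847)

L_1: Δ = A_1−P = (-2.0000, 3.5000) → ‖Δ‖ = √16.2500 = 4.0311
L_2: Δ = A_2−P = (-6.0000, 3.5000) → ‖Δ‖ = √48.2500 = 6.9462
L_3: Δ = A_3−P = (-6.0000, -1.5000) → ‖Δ‖ = √38.2500 = 6.1847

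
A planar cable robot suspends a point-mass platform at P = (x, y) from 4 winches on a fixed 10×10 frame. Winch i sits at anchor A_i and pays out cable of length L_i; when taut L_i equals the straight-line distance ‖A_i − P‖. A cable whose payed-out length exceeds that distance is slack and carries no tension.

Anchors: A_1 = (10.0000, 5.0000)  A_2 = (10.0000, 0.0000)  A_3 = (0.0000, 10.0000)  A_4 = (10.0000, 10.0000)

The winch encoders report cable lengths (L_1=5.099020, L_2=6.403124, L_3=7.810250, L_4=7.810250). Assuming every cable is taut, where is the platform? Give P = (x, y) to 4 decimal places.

expand ‖A_i−P‖²=L_i² and subtract eq 1 (q_i ≔ ‖A_i‖²−L_i²)
q_1 = 100.0000+25.0000−26.0000 = 99.0000
eq1−eq2 → [0.0000  10.0000]·P = 40.0000
eq1−eq3 → [20.0000  -10.0000]·P = 60.0000
eq1−eq4 → [0.0000  -10.0000]·P = -40.0000
2×2 solve → P = (5.0000, 4.0000)
check cable 4: ‖A_4−P‖² = 61.0000 ≈ L_4² = 61.0000 ✓

(5.0000, 4.0000)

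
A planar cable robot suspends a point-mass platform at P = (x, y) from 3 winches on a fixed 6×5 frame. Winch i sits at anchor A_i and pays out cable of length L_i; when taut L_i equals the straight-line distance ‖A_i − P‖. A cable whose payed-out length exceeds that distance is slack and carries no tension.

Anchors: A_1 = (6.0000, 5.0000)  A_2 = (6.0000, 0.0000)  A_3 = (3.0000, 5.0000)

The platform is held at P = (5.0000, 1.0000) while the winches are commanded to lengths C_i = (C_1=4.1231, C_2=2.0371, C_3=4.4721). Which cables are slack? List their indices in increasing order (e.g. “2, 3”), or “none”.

cable 1: L_1 = ‖A_1−P‖ = 4.1231;  C_1 = 4.1231 → taut
cable 2: L_2 = ‖A_2−P‖ = 1.4142;  C_2 = 2.0371 → slack
cable 3: L_3 = ‖A_3−P‖ = 4.4721;  C_3 = 4.4721 → taut

2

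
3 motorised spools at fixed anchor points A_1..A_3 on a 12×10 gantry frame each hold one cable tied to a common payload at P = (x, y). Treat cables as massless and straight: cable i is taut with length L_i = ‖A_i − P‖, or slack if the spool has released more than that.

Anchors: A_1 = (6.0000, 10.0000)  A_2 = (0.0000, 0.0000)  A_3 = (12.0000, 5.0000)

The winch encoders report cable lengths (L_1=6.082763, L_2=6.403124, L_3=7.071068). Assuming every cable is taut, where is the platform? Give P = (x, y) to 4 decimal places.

each cable: (A_i−P)·(A_i−P) = L_i²; let k_i = ‖A_i‖²−L_i²
k_1 = 36.0000+100.0000−37.0000 = 99.0000
row 1: 12.0000x + 20.0000y = 140.0000  (k_2=-41.0000)
row 2: -12.0000x + 10.0000y = -20.0000  (k_3=119.0000)
Cramer on rows 1–2 → x = 5.0000, y = 4.0000

(5.0000, 4.0000)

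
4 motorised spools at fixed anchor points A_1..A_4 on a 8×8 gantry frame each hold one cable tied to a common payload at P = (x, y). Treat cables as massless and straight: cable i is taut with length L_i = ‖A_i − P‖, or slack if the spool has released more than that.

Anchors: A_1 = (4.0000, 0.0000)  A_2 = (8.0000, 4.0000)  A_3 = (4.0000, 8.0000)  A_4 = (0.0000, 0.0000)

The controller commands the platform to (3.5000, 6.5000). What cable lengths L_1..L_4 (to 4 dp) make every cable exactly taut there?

(6.5192, 5.1478, 1.5811, 7.3824)

L_1 = √((4.0000−3.5000)² + (0.0000−6.5000)²) = 6.5192
L_2 = √((8.0000−3.5000)² + (4.0000−6.5000)²) = 5.1478
L_3 = √((4.0000−3.5000)² + (8.0000−6.5000)²) = 1.5811
L_4 = √((0.0000−3.5000)² + (0.0000−6.5000)²) = 7.3824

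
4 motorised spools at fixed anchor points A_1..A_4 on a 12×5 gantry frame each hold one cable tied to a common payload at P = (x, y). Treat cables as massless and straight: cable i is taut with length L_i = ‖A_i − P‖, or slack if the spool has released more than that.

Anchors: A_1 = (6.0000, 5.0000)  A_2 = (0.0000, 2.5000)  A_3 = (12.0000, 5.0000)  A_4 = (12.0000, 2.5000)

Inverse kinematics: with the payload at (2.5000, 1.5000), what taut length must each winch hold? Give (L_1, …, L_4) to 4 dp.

(4.9497, 2.6926, 10.1242, 9.5525)

L_1: Δ = A_1−P = (3.5000, 3.5000) → ‖Δ‖ = √24.5000 = 4.9497
L_2: Δ = A_2−P = (-2.5000, 1.0000) → ‖Δ‖ = √7.2500 = 2.6926
L_3: Δ = A_3−P = (9.5000, 3.5000) → ‖Δ‖ = √102.5000 = 10.1242
L_4: Δ = A_4−P = (9.5000, 1.0000) → ‖Δ‖ = √91.2500 = 9.5525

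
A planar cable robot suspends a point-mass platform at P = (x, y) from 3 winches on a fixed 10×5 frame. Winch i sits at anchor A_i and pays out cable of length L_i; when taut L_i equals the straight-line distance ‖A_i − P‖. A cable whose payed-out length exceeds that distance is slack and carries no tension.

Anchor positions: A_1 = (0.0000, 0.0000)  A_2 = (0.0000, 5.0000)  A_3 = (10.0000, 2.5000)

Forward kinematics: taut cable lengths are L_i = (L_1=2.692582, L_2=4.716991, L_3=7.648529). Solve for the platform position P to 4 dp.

(2.5000, 1.0000)

each cable: (A_i−P)·(A_i−P) = L_i²; let q_i = ‖A_i‖²−L_i²
q_1 = 0.0000+0.0000−7.2500 = -7.2500
row 1: 0.0000x − 10.0000y = -10.0000  (q_2=2.7500)
row 2: -20.0000x − 5.0000y = -55.0000  (q_3=47.7500)
Cramer on rows 1–2 → x = 2.5000, y = 1.0000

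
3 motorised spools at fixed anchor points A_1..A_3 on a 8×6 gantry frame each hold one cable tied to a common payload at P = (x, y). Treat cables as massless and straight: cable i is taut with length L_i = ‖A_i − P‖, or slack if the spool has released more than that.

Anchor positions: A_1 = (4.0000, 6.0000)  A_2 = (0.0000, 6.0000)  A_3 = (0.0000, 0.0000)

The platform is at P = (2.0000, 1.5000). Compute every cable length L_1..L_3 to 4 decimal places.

cable 1: Δx=2.0000, Δy=4.5000; L_1 = √(Δx²+Δy²) = 4.9244
cable 2: Δx=-2.0000, Δy=4.5000; L_2 = √(Δx²+Δy²) = 4.9244
cable 3: Δx=-2.0000, Δy=-1.5000; L_3 = √(Δx²+Δy²) = 2.5000

(4.9244, 4.9244, 2.5000)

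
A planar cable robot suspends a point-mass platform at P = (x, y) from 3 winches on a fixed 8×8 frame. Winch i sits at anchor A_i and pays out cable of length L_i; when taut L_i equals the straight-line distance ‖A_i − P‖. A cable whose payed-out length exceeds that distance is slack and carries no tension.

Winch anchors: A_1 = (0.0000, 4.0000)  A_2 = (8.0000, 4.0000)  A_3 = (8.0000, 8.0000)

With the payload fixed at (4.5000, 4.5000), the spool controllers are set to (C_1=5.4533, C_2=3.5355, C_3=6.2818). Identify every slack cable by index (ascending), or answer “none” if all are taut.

i=1: geometric 4.5277 vs commanded 5.4533 ⇒ slack
i=2: geometric 3.5355 vs commanded 3.5355 ⇒ taut
i=3: geometric 4.9497 vs commanded 6.2818 ⇒ slack

1, 3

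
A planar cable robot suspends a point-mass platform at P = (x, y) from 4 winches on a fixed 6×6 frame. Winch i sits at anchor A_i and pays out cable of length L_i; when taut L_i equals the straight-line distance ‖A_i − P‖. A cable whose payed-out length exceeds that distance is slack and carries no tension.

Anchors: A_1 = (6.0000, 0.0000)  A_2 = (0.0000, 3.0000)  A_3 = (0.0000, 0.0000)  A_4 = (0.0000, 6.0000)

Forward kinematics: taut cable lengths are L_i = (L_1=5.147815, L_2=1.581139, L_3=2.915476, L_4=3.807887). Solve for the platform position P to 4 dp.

each cable: (A_i−P)·(A_i−P) = L_i²; let c_i = ‖A_i‖²−L_i²
c_1 = 36.0000+0.0000−26.5000 = 9.5000
row 1: 12.0000x − 6.0000y = 3.0000  (c_2=6.5000)
row 2: 12.0000x + 0.0000y = 18.0000  (c_3=-8.5000)
row 3: 12.0000x − 12.0000y = -12.0000  (c_4=21.5000)
Cramer on rows 1–2 → x = 1.5000, y = 2.5000
check cable 4: ‖A_4−P‖² = 14.5000 ≈ L_4² = 14.5000 ✓

(1.5000, 2.5000)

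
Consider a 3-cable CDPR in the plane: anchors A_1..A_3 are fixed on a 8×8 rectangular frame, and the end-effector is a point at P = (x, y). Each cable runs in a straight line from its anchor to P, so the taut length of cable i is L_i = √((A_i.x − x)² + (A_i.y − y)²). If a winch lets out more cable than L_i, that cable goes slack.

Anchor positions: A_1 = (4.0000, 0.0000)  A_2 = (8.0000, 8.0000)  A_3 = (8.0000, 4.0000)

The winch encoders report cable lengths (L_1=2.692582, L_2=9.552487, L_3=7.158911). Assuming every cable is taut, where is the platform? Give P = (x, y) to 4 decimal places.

each cable: (A_i−P)·(A_i−P) = L_i²; let c_i = ‖A_i‖²−L_i²
c_1 = 16.0000+0.0000−7.2500 = 8.7500
row 1: -8.0000x − 16.0000y = -28.0000  (c_2=36.7500)
row 2: -8.0000x − 8.0000y = -20.0000  (c_3=28.7500)
Cramer on rows 1–2 → x = 1.5000, y = 1.0000

(1.5000, 1.0000)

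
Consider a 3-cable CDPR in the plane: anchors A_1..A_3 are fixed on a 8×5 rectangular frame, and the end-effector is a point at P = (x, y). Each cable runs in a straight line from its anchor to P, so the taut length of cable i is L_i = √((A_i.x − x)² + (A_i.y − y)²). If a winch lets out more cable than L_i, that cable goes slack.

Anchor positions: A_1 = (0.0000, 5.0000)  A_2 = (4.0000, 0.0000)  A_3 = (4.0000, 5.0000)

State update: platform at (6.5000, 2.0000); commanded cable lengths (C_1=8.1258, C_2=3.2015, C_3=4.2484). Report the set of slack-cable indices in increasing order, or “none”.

i=1: geometric 7.1589 vs commanded 8.1258 ⇒ slack
i=2: geometric 3.2016 vs commanded 3.2015 ⇒ taut
i=3: geometric 3.9051 vs commanded 4.2484 ⇒ slack

1, 3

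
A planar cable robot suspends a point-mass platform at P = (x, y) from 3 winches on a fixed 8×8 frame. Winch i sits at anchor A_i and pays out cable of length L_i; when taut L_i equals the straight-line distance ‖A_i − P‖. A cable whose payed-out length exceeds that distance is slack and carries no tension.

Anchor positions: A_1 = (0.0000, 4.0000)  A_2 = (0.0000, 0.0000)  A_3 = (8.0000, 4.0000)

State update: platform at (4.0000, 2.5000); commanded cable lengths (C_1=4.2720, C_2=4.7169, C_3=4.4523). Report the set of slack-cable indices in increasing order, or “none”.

3

cable 1: L_1 = ‖A_1−P‖ = 4.2720;  C_1 = 4.2720 → taut
cable 2: L_2 = ‖A_2−P‖ = 4.7170;  C_2 = 4.7169 → taut
cable 3: L_3 = ‖A_3−P‖ = 4.2720;  C_3 = 4.4523 → slack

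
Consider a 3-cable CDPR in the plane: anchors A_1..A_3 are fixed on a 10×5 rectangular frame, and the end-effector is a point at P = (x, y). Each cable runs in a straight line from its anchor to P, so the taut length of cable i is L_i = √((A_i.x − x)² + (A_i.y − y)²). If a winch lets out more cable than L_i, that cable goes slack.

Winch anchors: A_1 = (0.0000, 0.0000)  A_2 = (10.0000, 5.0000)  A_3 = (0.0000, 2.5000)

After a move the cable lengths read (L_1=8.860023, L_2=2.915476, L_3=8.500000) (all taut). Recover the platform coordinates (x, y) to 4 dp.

(8.5000, 2.5000)

expand ‖A_i−P‖²=L_i² and subtract eq 1 (c_i ≔ ‖A_i‖²−L_i²)
c_1 = 0.0000+0.0000−78.5000 = -78.5000
eq1−eq2 → [-20.0000  -10.0000]·P = -195.0000
eq1−eq3 → [0.0000  -5.0000]·P = -12.5000
2×2 solve → P = (8.5000, 2.5000)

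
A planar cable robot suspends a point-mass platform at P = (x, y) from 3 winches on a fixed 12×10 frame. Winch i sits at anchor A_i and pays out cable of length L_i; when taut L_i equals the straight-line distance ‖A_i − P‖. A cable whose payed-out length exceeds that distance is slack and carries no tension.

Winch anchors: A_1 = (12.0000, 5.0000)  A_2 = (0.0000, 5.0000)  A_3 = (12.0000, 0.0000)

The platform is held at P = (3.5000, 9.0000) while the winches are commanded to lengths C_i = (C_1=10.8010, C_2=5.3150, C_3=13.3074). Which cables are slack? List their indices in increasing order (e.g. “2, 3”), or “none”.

1, 3

cable 1: √((8.5000)²+(-4.0000)²)=9.3941, C_1=10.8010: slack
cable 2: √((-3.5000)²+(-4.0000)²)=5.3151, C_2=5.3150: taut
cable 3: √((8.5000)²+(-9.0000)²)=12.3794, C_3=13.3074: slack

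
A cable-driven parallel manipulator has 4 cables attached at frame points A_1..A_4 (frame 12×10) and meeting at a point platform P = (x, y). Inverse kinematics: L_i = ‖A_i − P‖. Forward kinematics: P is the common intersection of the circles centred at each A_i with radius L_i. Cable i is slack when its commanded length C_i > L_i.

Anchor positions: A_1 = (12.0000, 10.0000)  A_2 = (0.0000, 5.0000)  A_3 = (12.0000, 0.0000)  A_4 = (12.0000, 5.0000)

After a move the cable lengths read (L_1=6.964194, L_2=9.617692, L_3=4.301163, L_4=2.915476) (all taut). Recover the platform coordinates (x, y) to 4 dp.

(9.5000, 3.5000)

circle eqns → linear via eq_j − eq_1; set q_j = A_j·A_j − L_j²
q_1 = 144.0000+100.0000−48.5000 = 195.5000
24.0000·x + 10.0000·y = q_1−q_2 = 263.0000
0.0000·x + 20.0000·y = q_1−q_3 = 70.0000
0.0000·x + 10.0000·y = q_1−q_4 = 35.0000
solve first two rows → x=9.5000, y=3.5000
check cable 4: ‖A_4−P‖² = 8.5000 ≈ L_4² = 8.5000 ✓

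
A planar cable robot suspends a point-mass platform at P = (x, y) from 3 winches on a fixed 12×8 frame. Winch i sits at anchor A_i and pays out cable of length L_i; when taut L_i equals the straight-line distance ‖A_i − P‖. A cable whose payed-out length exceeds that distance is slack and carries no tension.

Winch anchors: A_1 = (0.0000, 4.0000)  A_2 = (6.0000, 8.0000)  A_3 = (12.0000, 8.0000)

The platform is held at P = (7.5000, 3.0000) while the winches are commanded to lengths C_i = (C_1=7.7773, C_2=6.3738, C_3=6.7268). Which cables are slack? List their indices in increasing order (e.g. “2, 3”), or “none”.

cable 1: √((-7.5000)²+(1.0000)²)=7.5664, C_1=7.7773: slack
cable 2: √((-1.5000)²+(5.0000)²)=5.2202, C_2=6.3738: slack
cable 3: √((4.5000)²+(5.0000)²)=6.7268, C_3=6.7268: taut

1, 2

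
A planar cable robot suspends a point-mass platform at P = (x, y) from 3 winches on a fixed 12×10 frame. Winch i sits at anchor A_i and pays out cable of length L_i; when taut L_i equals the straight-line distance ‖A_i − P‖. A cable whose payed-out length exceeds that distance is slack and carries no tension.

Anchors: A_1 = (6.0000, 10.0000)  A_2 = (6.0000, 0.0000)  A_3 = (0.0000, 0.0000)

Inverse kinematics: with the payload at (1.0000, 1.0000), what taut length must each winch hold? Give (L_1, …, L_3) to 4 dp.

(10.2956, 5.0990, 1.4142)

cable 1: Δx=5.0000, Δy=9.0000; L_1 = √(Δx²+Δy²) = 10.2956
cable 2: Δx=5.0000, Δy=-1.0000; L_2 = √(Δx²+Δy²) = 5.0990
cable 3: Δx=-1.0000, Δy=-1.0000; L_3 = √(Δx²+Δy²) = 1.4142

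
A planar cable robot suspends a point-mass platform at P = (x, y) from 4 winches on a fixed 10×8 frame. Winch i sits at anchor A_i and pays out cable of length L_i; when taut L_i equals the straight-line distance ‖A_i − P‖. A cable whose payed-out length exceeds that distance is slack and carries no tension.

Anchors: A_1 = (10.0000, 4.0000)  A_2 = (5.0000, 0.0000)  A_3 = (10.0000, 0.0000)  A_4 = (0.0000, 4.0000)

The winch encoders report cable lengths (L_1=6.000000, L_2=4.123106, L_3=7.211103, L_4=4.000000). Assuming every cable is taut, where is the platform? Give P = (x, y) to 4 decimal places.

(4.0000, 4.0000)

circle eqns → linear via eq_j − eq_1; set q_j = A_j·A_j − L_j²
q_1 = 100.0000+16.0000−36.0000 = 80.0000
10.0000·x + 8.0000·y = q_1−q_2 = 72.0000
0.0000·x + 8.0000·y = q_1−q_3 = 32.0000
20.0000·x + 0.0000·y = q_1−q_4 = 80.0000
solve first two rows → x=4.0000, y=4.0000
check cable 4: ‖A_4−P‖² = 16.0000 ≈ L_4² = 16.0000 ✓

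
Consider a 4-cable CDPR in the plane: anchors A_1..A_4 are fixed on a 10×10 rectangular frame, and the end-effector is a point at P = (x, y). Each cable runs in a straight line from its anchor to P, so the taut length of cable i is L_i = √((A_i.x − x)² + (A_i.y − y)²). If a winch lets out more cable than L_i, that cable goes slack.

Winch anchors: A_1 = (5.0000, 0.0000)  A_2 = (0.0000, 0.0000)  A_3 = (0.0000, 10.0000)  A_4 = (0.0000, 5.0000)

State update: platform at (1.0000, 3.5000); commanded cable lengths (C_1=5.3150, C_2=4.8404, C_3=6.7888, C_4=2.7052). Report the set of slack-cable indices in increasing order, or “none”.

2, 3, 4

i=1: geometric 5.3151 vs commanded 5.3150 ⇒ taut
i=2: geometric 3.6401 vs commanded 4.8404 ⇒ slack
i=3: geometric 6.5765 vs commanded 6.7888 ⇒ slack
i=4: geometric 1.8028 vs commanded 2.7052 ⇒ slack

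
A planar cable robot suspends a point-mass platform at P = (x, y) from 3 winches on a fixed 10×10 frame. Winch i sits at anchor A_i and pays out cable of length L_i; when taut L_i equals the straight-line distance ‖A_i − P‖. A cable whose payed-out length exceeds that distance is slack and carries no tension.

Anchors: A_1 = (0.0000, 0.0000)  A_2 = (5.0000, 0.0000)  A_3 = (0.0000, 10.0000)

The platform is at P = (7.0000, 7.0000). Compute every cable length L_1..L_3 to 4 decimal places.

L_1: Δ = A_1−P = (-7.0000, -7.0000) → ‖Δ‖ = √98.0000 = 9.8995
L_2: Δ = A_2−P = (-2.0000, -7.0000) → ‖Δ‖ = √53.0000 = 7.2801
L_3: Δ = A_3−P = (-7.0000, 3.0000) → ‖Δ‖ = √58.0000 = 7.6158

(9.8995, 7.2801, 7.6158)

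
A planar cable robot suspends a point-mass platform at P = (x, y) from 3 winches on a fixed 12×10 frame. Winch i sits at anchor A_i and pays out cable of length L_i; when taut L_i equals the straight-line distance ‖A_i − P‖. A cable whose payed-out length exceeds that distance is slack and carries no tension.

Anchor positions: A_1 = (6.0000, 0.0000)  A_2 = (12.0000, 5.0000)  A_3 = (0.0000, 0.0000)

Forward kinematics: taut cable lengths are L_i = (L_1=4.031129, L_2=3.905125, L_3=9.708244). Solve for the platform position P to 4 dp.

(9.5000, 2.0000)

each cable: (A_i−P)·(A_i−P) = L_i²; let q_i = ‖A_i‖²−L_i²
q_1 = 36.0000+0.0000−16.2500 = 19.7500
row 1: -12.0000x − 10.0000y = -134.0000  (q_2=153.7500)
row 2: 12.0000x + 0.0000y = 114.0000  (q_3=-94.2500)
Cramer on rows 1–2 → x = 9.5000, y = 2.0000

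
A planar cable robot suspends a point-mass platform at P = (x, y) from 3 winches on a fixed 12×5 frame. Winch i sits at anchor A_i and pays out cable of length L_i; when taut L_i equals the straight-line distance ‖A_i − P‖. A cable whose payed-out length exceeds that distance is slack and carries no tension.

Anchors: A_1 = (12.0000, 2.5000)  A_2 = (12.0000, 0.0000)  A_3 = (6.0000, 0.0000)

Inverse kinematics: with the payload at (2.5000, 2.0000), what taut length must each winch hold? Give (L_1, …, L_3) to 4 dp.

(9.5131, 9.7082, 4.0311)

cable 1: Δx=9.5000, Δy=0.5000; L_1 = √(Δx²+Δy²) = 9.5131
cable 2: Δx=9.5000, Δy=-2.0000; L_2 = √(Δx²+Δy²) = 9.7082
cable 3: Δx=3.5000, Δy=-2.0000; L_3 = √(Δx²+Δy²) = 4.0311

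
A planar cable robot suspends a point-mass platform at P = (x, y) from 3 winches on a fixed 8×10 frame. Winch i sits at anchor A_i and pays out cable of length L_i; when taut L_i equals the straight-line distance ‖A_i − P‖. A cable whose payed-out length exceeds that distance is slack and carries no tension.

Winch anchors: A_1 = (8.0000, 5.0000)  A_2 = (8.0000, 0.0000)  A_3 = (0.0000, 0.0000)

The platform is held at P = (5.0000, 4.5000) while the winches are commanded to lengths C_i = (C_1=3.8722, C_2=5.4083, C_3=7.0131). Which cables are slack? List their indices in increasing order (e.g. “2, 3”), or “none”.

1, 3

cable 1: L_1 = ‖A_1−P‖ = 3.0414;  C_1 = 3.8722 → slack
cable 2: L_2 = ‖A_2−P‖ = 5.4083;  C_2 = 5.4083 → taut
cable 3: L_3 = ‖A_3−P‖ = 6.7268;  C_3 = 7.0131 → slack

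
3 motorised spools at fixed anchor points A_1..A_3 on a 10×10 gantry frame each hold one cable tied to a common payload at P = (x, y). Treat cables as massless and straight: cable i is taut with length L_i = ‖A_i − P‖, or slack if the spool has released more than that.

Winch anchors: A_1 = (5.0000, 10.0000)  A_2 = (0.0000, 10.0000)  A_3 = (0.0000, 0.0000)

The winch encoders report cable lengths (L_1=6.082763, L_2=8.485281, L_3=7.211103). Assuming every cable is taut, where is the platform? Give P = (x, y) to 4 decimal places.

(6.0000, 4.0000)

circle eqns → linear via eq_j − eq_1; set k_j = A_j·A_j − L_j²
k_1 = 25.0000+100.0000−37.0000 = 88.0000
10.0000·x + 0.0000·y = k_1−k_2 = 60.0000
10.0000·x + 20.0000·y = k_1−k_3 = 140.0000
solve first two rows → x=6.0000, y=4.0000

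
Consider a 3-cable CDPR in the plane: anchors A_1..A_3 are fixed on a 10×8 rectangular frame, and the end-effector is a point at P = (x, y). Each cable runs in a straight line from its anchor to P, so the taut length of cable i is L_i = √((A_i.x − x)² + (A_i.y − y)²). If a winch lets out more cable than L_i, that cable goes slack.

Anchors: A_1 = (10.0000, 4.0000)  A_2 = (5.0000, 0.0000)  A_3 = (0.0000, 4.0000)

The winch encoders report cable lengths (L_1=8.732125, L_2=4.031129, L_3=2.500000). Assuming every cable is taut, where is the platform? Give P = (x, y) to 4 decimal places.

circle eqns → linear via eq_j − eq_1; set k_j = A_j·A_j − L_j²
k_1 = 100.0000+16.0000−76.2500 = 39.7500
10.0000·x + 8.0000·y = k_1−k_2 = 31.0000
20.0000·x + 0.0000·y = k_1−k_3 = 30.0000
solve first two rows → x=1.5000, y=2.0000

(1.5000, 2.0000)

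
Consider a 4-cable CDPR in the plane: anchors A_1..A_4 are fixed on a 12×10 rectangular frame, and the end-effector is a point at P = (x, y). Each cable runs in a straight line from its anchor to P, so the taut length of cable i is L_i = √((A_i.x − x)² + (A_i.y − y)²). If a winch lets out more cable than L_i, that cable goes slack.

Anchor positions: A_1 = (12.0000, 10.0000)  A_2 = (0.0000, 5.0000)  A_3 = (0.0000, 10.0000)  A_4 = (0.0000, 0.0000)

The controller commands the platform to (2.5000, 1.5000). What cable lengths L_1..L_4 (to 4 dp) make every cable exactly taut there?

(12.7475, 4.3012, 8.8600, 2.9155)

cable 1: Δx=9.5000, Δy=8.5000; L_1 = √(Δx²+Δy²) = 12.7475
cable 2: Δx=-2.5000, Δy=3.5000; L_2 = √(Δx²+Δy²) = 4.3012
cable 3: Δx=-2.5000, Δy=8.5000; L_3 = √(Δx²+Δy²) = 8.8600
cable 4: Δx=-2.5000, Δy=-1.5000; L_4 = √(Δx²+Δy²) = 2.9155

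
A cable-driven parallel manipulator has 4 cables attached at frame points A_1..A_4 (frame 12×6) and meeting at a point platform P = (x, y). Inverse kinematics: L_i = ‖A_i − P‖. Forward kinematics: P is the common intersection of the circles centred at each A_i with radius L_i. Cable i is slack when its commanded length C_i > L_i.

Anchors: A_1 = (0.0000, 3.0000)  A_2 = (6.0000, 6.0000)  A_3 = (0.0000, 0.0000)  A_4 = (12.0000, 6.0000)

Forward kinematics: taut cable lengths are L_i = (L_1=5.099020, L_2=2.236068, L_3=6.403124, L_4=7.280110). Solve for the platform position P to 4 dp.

(5.0000, 4.0000)

circle eqns → linear via eq_j − eq_1; set c_j = A_j·A_j − L_j²
c_1 = 0.0000+9.0000−26.0000 = -17.0000
-12.0000·x − 6.0000·y = c_1−c_2 = -84.0000
0.0000·x + 6.0000·y = c_1−c_3 = 24.0000
-24.0000·x − 6.0000·y = c_1−c_4 = -144.0000
solve first two rows → x=5.0000, y=4.0000
check cable 4: ‖A_4−P‖² = 53.0000 ≈ L_4² = 53.0000 ✓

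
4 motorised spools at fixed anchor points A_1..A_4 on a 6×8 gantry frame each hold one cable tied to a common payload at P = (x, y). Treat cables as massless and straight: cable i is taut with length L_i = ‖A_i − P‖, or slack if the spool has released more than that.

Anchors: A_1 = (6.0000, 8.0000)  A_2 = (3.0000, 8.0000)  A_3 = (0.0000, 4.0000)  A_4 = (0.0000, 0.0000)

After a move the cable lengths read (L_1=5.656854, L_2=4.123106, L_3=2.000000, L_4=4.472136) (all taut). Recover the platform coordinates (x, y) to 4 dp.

circle eqns → linear via eq_j − eq_1; set k_j = A_j·A_j − L_j²
k_1 = 36.0000+64.0000−32.0000 = 68.0000
6.0000·x + 0.0000·y = k_1−k_2 = 12.0000
12.0000·x + 8.0000·y = k_1−k_3 = 56.0000
12.0000·x + 16.0000·y = k_1−k_4 = 88.0000
solve first two rows → x=2.0000, y=4.0000
check cable 4: ‖A_4−P‖² = 20.0000 ≈ L_4² = 20.0000 ✓

(2.0000, 4.0000)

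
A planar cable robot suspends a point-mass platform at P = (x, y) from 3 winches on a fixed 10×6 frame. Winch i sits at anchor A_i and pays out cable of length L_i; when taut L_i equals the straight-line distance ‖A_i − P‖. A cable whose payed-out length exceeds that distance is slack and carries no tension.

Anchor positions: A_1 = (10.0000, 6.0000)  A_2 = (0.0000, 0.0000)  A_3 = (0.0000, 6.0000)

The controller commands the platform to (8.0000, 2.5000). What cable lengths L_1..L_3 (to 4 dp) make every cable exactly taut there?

(4.0311, 8.3815, 8.7321)

L_1: Δ = A_1−P = (2.0000, 3.5000) → ‖Δ‖ = √16.2500 = 4.0311
L_2: Δ = A_2−P = (-8.0000, -2.5000) → ‖Δ‖ = √70.2500 = 8.3815
L_3: Δ = A_3−P = (-8.0000, 3.5000) → ‖Δ‖ = √76.2500 = 8.7321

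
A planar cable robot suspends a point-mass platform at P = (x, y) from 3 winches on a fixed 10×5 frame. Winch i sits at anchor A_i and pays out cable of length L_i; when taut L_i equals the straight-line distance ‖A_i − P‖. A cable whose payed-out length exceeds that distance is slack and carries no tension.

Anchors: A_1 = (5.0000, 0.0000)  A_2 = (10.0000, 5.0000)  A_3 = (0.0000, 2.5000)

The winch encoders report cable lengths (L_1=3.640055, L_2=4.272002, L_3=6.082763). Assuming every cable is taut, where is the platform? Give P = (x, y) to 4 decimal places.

each cable: (A_i−P)·(A_i−P) = L_i²; let q_i = ‖A_i‖²−L_i²
q_1 = 25.0000+0.0000−13.2500 = 11.7500
row 1: -10.0000x − 10.0000y = -95.0000  (q_2=106.7500)
row 2: 10.0000x − 5.0000y = 42.5000  (q_3=-30.7500)
Cramer on rows 1–2 → x = 6.0000, y = 3.5000

(6.0000, 3.5000)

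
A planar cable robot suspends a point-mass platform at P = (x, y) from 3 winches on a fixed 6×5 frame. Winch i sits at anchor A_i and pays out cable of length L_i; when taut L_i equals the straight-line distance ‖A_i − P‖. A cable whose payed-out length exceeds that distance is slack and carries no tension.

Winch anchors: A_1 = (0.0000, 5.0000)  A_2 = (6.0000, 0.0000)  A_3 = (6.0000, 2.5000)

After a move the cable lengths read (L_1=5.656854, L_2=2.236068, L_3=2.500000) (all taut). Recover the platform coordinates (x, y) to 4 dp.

(4.0000, 1.0000)

each cable: (A_i−P)·(A_i−P) = L_i²; let q_i = ‖A_i‖²−L_i²
q_1 = 0.0000+25.0000−32.0000 = -7.0000
row 1: -12.0000x + 10.0000y = -38.0000  (q_2=31.0000)
row 2: -12.0000x + 5.0000y = -43.0000  (q_3=36.0000)
Cramer on rows 1–2 → x = 4.0000, y = 1.0000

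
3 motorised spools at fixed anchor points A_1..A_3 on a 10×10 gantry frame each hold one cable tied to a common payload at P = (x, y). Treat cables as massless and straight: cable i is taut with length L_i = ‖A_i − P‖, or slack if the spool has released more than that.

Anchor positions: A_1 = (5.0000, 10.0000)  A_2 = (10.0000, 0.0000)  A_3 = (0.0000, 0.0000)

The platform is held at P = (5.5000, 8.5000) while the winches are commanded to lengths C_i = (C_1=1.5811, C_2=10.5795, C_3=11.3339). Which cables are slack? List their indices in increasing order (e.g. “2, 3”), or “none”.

2, 3

i=1: geometric 1.5811 vs commanded 1.5811 ⇒ taut
i=2: geometric 9.6177 vs commanded 10.5795 ⇒ slack
i=3: geometric 10.1242 vs commanded 11.3339 ⇒ slack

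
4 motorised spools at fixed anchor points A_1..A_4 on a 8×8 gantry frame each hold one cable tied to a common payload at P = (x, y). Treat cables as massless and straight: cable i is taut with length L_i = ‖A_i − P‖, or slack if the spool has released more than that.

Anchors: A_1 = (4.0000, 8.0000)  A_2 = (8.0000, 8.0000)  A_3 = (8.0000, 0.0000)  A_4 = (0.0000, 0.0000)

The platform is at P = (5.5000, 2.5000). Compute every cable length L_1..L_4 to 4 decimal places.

(5.7009, 6.0415, 3.5355, 6.0415)

cable 1: Δx=-1.5000, Δy=5.5000; L_1 = √(Δx²+Δy²) = 5.7009
cable 2: Δx=2.5000, Δy=5.5000; L_2 = √(Δx²+Δy²) = 6.0415
cable 3: Δx=2.5000, Δy=-2.5000; L_3 = √(Δx²+Δy²) = 3.5355
cable 4: Δx=-5.5000, Δy=-2.5000; L_4 = √(Δx²+Δy²) = 6.0415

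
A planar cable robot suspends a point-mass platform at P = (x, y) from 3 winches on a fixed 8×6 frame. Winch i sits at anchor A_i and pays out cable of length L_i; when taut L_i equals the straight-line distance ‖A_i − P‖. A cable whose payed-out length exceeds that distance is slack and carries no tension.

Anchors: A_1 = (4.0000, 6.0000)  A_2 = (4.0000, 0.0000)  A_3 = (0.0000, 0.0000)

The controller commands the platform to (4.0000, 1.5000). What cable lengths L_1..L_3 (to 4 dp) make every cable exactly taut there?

(4.5000, 1.5000, 4.2720)

cable 1: Δx=0.0000, Δy=4.5000; L_1 = √(Δx²+Δy²) = 4.5000
cable 2: Δx=0.0000, Δy=-1.5000; L_2 = √(Δx²+Δy²) = 1.5000
cable 3: Δx=-4.0000, Δy=-1.5000; L_3 = √(Δx²+Δy²) = 4.2720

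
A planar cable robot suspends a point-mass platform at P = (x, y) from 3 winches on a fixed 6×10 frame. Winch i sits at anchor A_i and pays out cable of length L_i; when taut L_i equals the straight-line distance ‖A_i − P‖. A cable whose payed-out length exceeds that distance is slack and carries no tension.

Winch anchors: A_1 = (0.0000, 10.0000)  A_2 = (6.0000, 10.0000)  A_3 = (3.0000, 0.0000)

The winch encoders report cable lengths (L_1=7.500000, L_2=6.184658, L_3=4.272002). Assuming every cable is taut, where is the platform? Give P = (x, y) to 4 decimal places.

expand ‖A_i−P‖²=L_i² and subtract eq 1 (q_i ≔ ‖A_i‖²−L_i²)
q_1 = 0.0000+100.0000−56.2500 = 43.7500
eq1−eq2 → [-12.0000  0.0000]·P = -54.0000
eq1−eq3 → [-6.0000  20.0000]·P = 53.0000
2×2 solve → P = (4.5000, 4.0000)

(4.5000, 4.0000)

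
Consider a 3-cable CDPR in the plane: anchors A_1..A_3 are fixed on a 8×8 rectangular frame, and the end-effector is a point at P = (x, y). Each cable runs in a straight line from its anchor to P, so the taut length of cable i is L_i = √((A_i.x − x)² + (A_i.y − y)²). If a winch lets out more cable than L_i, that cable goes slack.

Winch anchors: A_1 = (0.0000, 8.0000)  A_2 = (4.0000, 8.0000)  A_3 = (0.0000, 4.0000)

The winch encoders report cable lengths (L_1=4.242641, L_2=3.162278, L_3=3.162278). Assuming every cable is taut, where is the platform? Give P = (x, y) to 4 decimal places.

expand ‖A_i−P‖²=L_i² and subtract eq 1 (k_i ≔ ‖A_i‖²−L_i²)
k_1 = 0.0000+64.0000−18.0000 = 46.0000
eq1−eq2 → [-8.0000  0.0000]·P = -24.0000
eq1−eq3 → [0.0000  8.0000]·P = 40.0000
2×2 solve → P = (3.0000, 5.0000)

(3.0000, 5.0000)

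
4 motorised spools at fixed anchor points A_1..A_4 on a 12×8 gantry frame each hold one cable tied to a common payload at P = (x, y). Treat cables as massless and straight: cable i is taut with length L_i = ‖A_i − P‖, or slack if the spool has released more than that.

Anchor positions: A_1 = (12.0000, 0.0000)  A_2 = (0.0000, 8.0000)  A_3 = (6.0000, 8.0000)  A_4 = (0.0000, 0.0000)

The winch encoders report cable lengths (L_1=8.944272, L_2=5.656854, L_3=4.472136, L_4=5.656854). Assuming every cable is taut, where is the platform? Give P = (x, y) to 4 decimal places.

circle eqns → linear via eq_j − eq_1; set k_j = A_j·A_j − L_j²
k_1 = 144.0000+0.0000−80.0000 = 64.0000
24.0000·x − 16.0000·y = k_1−k_2 = 32.0000
12.0000·x − 16.0000·y = k_1−k_3 = -16.0000
24.0000·x + 0.0000·y = k_1−k_4 = 96.0000
solve first two rows → x=4.0000, y=4.0000
check cable 4: ‖A_4−P‖² = 32.0000 ≈ L_4² = 32.0000 ✓

(4.0000, 4.0000)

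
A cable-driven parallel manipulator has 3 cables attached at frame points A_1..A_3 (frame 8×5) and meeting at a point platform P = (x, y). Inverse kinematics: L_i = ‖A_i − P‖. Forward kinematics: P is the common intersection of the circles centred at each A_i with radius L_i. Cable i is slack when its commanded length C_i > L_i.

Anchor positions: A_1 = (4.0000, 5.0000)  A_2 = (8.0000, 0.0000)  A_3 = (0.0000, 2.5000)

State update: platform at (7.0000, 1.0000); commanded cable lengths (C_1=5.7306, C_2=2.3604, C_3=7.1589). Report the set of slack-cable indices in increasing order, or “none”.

1, 2

cable 1: √((-3.0000)²+(4.0000)²)=5.0000, C_1=5.7306: slack
cable 2: √((1.0000)²+(-1.0000)²)=1.4142, C_2=2.3604: slack
cable 3: √((-7.0000)²+(1.5000)²)=7.1589, C_3=7.1589: taut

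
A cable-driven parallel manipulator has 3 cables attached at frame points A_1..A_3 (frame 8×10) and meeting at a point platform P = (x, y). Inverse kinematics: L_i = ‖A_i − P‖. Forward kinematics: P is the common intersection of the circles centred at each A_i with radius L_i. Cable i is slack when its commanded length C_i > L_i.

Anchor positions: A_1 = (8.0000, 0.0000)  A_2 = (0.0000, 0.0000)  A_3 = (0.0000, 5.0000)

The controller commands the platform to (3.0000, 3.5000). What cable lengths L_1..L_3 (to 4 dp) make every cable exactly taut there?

(6.1033, 4.6098, 3.3541)

L_1 = √((8.0000−3.0000)² + (0.0000−3.5000)²) = 6.1033
L_2 = √((0.0000−3.0000)² + (0.0000−3.5000)²) = 4.6098
L_3 = √((0.0000−3.0000)² + (5.0000−3.5000)²) = 3.3541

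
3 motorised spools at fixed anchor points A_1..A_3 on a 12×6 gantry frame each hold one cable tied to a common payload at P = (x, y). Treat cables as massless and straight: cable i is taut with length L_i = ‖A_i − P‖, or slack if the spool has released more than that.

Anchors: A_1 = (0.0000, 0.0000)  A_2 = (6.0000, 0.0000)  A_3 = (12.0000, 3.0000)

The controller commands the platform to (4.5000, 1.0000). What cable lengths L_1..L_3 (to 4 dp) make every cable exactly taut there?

(4.6098, 1.8028, 7.7621)

L_1 = √((0.0000−4.5000)² + (0.0000−1.0000)²) = 4.6098
L_2 = √((6.0000−4.5000)² + (0.0000−1.0000)²) = 1.8028
L_3 = √((12.0000−4.5000)² + (3.0000−1.0000)²) = 7.7621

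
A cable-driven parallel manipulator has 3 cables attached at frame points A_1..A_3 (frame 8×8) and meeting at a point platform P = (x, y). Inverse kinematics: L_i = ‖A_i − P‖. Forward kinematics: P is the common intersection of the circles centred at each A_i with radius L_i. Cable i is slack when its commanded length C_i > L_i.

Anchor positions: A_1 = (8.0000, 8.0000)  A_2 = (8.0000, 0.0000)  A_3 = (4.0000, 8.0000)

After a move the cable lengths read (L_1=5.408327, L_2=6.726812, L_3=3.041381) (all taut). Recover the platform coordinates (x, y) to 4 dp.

expand ‖A_i−P‖²=L_i² and subtract eq 1 (c_i ≔ ‖A_i‖²−L_i²)
c_1 = 64.0000+64.0000−29.2500 = 98.7500
eq1−eq2 → [0.0000  16.0000]·P = 80.0000
eq1−eq3 → [8.0000  0.0000]·P = 28.0000
2×2 solve → P = (3.5000, 5.0000)

(3.5000, 5.0000)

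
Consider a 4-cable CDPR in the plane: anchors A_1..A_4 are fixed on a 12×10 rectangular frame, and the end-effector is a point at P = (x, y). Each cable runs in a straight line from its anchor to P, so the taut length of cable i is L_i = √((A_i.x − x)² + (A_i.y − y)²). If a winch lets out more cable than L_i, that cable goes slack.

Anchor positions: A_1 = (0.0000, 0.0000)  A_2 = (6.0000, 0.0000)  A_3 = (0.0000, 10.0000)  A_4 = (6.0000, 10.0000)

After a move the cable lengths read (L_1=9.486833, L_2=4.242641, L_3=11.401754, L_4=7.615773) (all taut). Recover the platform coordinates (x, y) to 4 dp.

circle eqns → linear via eq_j − eq_1; set c_j = A_j·A_j − L_j²
c_1 = 0.0000+0.0000−90.0000 = -90.0000
-12.0000·x + 0.0000·y = c_1−c_2 = -108.0000
0.0000·x − 20.0000·y = c_1−c_3 = -60.0000
-12.0000·x − 20.0000·y = c_1−c_4 = -168.0000
solve first two rows → x=9.0000, y=3.0000
check cable 4: ‖A_4−P‖² = 58.0000 ≈ L_4² = 58.0000 ✓

(9.0000, 3.0000)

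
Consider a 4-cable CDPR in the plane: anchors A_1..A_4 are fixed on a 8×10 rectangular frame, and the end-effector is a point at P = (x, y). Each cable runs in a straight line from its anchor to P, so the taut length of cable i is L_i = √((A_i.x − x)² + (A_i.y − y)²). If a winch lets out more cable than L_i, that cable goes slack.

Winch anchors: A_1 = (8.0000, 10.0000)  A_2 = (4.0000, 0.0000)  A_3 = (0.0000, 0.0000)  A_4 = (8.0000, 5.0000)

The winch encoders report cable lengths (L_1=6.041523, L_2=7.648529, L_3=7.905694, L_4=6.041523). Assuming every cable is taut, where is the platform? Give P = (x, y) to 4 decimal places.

(2.5000, 7.5000)

circle eqns → linear via eq_j − eq_1; set c_j = A_j·A_j − L_j²
c_1 = 64.0000+100.0000−36.5000 = 127.5000
8.0000·x + 20.0000·y = c_1−c_2 = 170.0000
16.0000·x + 20.0000·y = c_1−c_3 = 190.0000
0.0000·x + 10.0000·y = c_1−c_4 = 75.0000
solve first two rows → x=2.5000, y=7.5000
check cable 4: ‖A_4−P‖² = 36.5000 ≈ L_4² = 36.5000 ✓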